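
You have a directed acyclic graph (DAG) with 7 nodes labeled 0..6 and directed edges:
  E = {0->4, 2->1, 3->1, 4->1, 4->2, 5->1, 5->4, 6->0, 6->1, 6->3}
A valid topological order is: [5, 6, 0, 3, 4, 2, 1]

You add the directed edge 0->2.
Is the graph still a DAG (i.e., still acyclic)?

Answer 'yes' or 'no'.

Answer: yes

Derivation:
Given toposort: [5, 6, 0, 3, 4, 2, 1]
Position of 0: index 2; position of 2: index 5
New edge 0->2: forward
Forward edge: respects the existing order. Still a DAG, same toposort still valid.
Still a DAG? yes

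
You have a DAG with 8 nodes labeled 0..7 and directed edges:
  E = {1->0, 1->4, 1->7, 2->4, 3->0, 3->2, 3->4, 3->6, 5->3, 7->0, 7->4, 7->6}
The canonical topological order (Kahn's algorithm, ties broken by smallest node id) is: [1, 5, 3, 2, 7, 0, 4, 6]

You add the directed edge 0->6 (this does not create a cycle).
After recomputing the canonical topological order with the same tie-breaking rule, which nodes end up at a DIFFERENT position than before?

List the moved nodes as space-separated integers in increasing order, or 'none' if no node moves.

Answer: none

Derivation:
Old toposort: [1, 5, 3, 2, 7, 0, 4, 6]
Added edge 0->6
Recompute Kahn (smallest-id tiebreak):
  initial in-degrees: [3, 0, 1, 1, 4, 0, 3, 1]
  ready (indeg=0): [1, 5]
  pop 1: indeg[0]->2; indeg[4]->3; indeg[7]->0 | ready=[5, 7] | order so far=[1]
  pop 5: indeg[3]->0 | ready=[3, 7] | order so far=[1, 5]
  pop 3: indeg[0]->1; indeg[2]->0; indeg[4]->2; indeg[6]->2 | ready=[2, 7] | order so far=[1, 5, 3]
  pop 2: indeg[4]->1 | ready=[7] | order so far=[1, 5, 3, 2]
  pop 7: indeg[0]->0; indeg[4]->0; indeg[6]->1 | ready=[0, 4] | order so far=[1, 5, 3, 2, 7]
  pop 0: indeg[6]->0 | ready=[4, 6] | order so far=[1, 5, 3, 2, 7, 0]
  pop 4: no out-edges | ready=[6] | order so far=[1, 5, 3, 2, 7, 0, 4]
  pop 6: no out-edges | ready=[] | order so far=[1, 5, 3, 2, 7, 0, 4, 6]
New canonical toposort: [1, 5, 3, 2, 7, 0, 4, 6]
Compare positions:
  Node 0: index 5 -> 5 (same)
  Node 1: index 0 -> 0 (same)
  Node 2: index 3 -> 3 (same)
  Node 3: index 2 -> 2 (same)
  Node 4: index 6 -> 6 (same)
  Node 5: index 1 -> 1 (same)
  Node 6: index 7 -> 7 (same)
  Node 7: index 4 -> 4 (same)
Nodes that changed position: none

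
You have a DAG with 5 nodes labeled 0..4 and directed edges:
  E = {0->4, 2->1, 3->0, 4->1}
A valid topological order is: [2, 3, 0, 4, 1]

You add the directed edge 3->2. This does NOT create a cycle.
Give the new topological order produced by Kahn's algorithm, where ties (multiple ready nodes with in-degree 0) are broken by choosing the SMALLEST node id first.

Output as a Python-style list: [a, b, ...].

Answer: [3, 0, 2, 4, 1]

Derivation:
Old toposort: [2, 3, 0, 4, 1]
Added edge: 3->2
Position of 3 (1) > position of 2 (0). Must reorder: 3 must now come before 2.
Run Kahn's algorithm (break ties by smallest node id):
  initial in-degrees: [1, 2, 1, 0, 1]
  ready (indeg=0): [3]
  pop 3: indeg[0]->0; indeg[2]->0 | ready=[0, 2] | order so far=[3]
  pop 0: indeg[4]->0 | ready=[2, 4] | order so far=[3, 0]
  pop 2: indeg[1]->1 | ready=[4] | order so far=[3, 0, 2]
  pop 4: indeg[1]->0 | ready=[1] | order so far=[3, 0, 2, 4]
  pop 1: no out-edges | ready=[] | order so far=[3, 0, 2, 4, 1]
  Result: [3, 0, 2, 4, 1]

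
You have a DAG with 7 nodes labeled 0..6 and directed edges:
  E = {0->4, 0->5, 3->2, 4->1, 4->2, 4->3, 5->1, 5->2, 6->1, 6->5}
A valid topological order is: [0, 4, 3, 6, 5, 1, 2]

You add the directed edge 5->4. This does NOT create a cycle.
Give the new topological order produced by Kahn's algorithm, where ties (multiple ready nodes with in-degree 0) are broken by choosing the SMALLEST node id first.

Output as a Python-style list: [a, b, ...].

Old toposort: [0, 4, 3, 6, 5, 1, 2]
Added edge: 5->4
Position of 5 (4) > position of 4 (1). Must reorder: 5 must now come before 4.
Run Kahn's algorithm (break ties by smallest node id):
  initial in-degrees: [0, 3, 3, 1, 2, 2, 0]
  ready (indeg=0): [0, 6]
  pop 0: indeg[4]->1; indeg[5]->1 | ready=[6] | order so far=[0]
  pop 6: indeg[1]->2; indeg[5]->0 | ready=[5] | order so far=[0, 6]
  pop 5: indeg[1]->1; indeg[2]->2; indeg[4]->0 | ready=[4] | order so far=[0, 6, 5]
  pop 4: indeg[1]->0; indeg[2]->1; indeg[3]->0 | ready=[1, 3] | order so far=[0, 6, 5, 4]
  pop 1: no out-edges | ready=[3] | order so far=[0, 6, 5, 4, 1]
  pop 3: indeg[2]->0 | ready=[2] | order so far=[0, 6, 5, 4, 1, 3]
  pop 2: no out-edges | ready=[] | order so far=[0, 6, 5, 4, 1, 3, 2]
  Result: [0, 6, 5, 4, 1, 3, 2]

Answer: [0, 6, 5, 4, 1, 3, 2]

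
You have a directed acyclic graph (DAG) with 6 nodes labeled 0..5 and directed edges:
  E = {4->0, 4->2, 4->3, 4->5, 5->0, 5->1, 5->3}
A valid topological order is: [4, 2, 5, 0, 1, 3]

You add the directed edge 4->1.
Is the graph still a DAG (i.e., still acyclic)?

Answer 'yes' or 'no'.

Answer: yes

Derivation:
Given toposort: [4, 2, 5, 0, 1, 3]
Position of 4: index 0; position of 1: index 4
New edge 4->1: forward
Forward edge: respects the existing order. Still a DAG, same toposort still valid.
Still a DAG? yes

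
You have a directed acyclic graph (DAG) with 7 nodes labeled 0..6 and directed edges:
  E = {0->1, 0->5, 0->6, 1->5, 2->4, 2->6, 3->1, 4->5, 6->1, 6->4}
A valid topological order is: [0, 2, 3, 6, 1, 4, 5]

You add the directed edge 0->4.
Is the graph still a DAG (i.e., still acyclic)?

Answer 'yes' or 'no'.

Given toposort: [0, 2, 3, 6, 1, 4, 5]
Position of 0: index 0; position of 4: index 5
New edge 0->4: forward
Forward edge: respects the existing order. Still a DAG, same toposort still valid.
Still a DAG? yes

Answer: yes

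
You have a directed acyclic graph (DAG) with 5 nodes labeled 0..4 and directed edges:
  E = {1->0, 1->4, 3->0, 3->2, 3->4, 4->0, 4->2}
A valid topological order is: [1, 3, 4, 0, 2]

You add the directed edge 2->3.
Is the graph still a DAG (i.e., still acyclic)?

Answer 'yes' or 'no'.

Answer: no

Derivation:
Given toposort: [1, 3, 4, 0, 2]
Position of 2: index 4; position of 3: index 1
New edge 2->3: backward (u after v in old order)
Backward edge: old toposort is now invalid. Check if this creates a cycle.
Does 3 already reach 2? Reachable from 3: [0, 2, 3, 4]. YES -> cycle!
Still a DAG? no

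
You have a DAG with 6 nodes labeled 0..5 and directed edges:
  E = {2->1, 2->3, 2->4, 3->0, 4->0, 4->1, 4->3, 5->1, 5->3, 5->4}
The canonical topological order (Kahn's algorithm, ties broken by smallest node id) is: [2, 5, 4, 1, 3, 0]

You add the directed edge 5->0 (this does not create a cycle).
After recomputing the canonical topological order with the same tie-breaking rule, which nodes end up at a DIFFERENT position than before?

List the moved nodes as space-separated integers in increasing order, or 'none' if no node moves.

Old toposort: [2, 5, 4, 1, 3, 0]
Added edge 5->0
Recompute Kahn (smallest-id tiebreak):
  initial in-degrees: [3, 3, 0, 3, 2, 0]
  ready (indeg=0): [2, 5]
  pop 2: indeg[1]->2; indeg[3]->2; indeg[4]->1 | ready=[5] | order so far=[2]
  pop 5: indeg[0]->2; indeg[1]->1; indeg[3]->1; indeg[4]->0 | ready=[4] | order so far=[2, 5]
  pop 4: indeg[0]->1; indeg[1]->0; indeg[3]->0 | ready=[1, 3] | order so far=[2, 5, 4]
  pop 1: no out-edges | ready=[3] | order so far=[2, 5, 4, 1]
  pop 3: indeg[0]->0 | ready=[0] | order so far=[2, 5, 4, 1, 3]
  pop 0: no out-edges | ready=[] | order so far=[2, 5, 4, 1, 3, 0]
New canonical toposort: [2, 5, 4, 1, 3, 0]
Compare positions:
  Node 0: index 5 -> 5 (same)
  Node 1: index 3 -> 3 (same)
  Node 2: index 0 -> 0 (same)
  Node 3: index 4 -> 4 (same)
  Node 4: index 2 -> 2 (same)
  Node 5: index 1 -> 1 (same)
Nodes that changed position: none

Answer: none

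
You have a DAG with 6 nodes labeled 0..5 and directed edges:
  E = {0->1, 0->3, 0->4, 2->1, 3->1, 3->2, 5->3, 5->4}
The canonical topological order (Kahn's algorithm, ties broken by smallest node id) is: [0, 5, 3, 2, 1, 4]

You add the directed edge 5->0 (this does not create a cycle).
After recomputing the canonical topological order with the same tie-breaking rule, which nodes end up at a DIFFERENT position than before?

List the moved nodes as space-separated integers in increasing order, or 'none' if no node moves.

Old toposort: [0, 5, 3, 2, 1, 4]
Added edge 5->0
Recompute Kahn (smallest-id tiebreak):
  initial in-degrees: [1, 3, 1, 2, 2, 0]
  ready (indeg=0): [5]
  pop 5: indeg[0]->0; indeg[3]->1; indeg[4]->1 | ready=[0] | order so far=[5]
  pop 0: indeg[1]->2; indeg[3]->0; indeg[4]->0 | ready=[3, 4] | order so far=[5, 0]
  pop 3: indeg[1]->1; indeg[2]->0 | ready=[2, 4] | order so far=[5, 0, 3]
  pop 2: indeg[1]->0 | ready=[1, 4] | order so far=[5, 0, 3, 2]
  pop 1: no out-edges | ready=[4] | order so far=[5, 0, 3, 2, 1]
  pop 4: no out-edges | ready=[] | order so far=[5, 0, 3, 2, 1, 4]
New canonical toposort: [5, 0, 3, 2, 1, 4]
Compare positions:
  Node 0: index 0 -> 1 (moved)
  Node 1: index 4 -> 4 (same)
  Node 2: index 3 -> 3 (same)
  Node 3: index 2 -> 2 (same)
  Node 4: index 5 -> 5 (same)
  Node 5: index 1 -> 0 (moved)
Nodes that changed position: 0 5

Answer: 0 5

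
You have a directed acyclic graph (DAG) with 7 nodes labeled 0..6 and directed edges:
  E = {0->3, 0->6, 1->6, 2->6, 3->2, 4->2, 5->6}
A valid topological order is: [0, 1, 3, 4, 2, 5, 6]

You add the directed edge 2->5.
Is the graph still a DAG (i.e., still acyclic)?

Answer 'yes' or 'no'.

Given toposort: [0, 1, 3, 4, 2, 5, 6]
Position of 2: index 4; position of 5: index 5
New edge 2->5: forward
Forward edge: respects the existing order. Still a DAG, same toposort still valid.
Still a DAG? yes

Answer: yes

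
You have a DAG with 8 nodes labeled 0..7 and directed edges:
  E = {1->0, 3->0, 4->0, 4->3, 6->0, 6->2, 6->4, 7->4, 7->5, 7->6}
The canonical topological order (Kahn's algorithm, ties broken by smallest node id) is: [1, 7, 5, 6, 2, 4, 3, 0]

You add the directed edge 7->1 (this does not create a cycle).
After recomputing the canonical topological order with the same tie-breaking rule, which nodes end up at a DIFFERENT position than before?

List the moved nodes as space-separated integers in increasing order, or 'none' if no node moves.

Old toposort: [1, 7, 5, 6, 2, 4, 3, 0]
Added edge 7->1
Recompute Kahn (smallest-id tiebreak):
  initial in-degrees: [4, 1, 1, 1, 2, 1, 1, 0]
  ready (indeg=0): [7]
  pop 7: indeg[1]->0; indeg[4]->1; indeg[5]->0; indeg[6]->0 | ready=[1, 5, 6] | order so far=[7]
  pop 1: indeg[0]->3 | ready=[5, 6] | order so far=[7, 1]
  pop 5: no out-edges | ready=[6] | order so far=[7, 1, 5]
  pop 6: indeg[0]->2; indeg[2]->0; indeg[4]->0 | ready=[2, 4] | order so far=[7, 1, 5, 6]
  pop 2: no out-edges | ready=[4] | order so far=[7, 1, 5, 6, 2]
  pop 4: indeg[0]->1; indeg[3]->0 | ready=[3] | order so far=[7, 1, 5, 6, 2, 4]
  pop 3: indeg[0]->0 | ready=[0] | order so far=[7, 1, 5, 6, 2, 4, 3]
  pop 0: no out-edges | ready=[] | order so far=[7, 1, 5, 6, 2, 4, 3, 0]
New canonical toposort: [7, 1, 5, 6, 2, 4, 3, 0]
Compare positions:
  Node 0: index 7 -> 7 (same)
  Node 1: index 0 -> 1 (moved)
  Node 2: index 4 -> 4 (same)
  Node 3: index 6 -> 6 (same)
  Node 4: index 5 -> 5 (same)
  Node 5: index 2 -> 2 (same)
  Node 6: index 3 -> 3 (same)
  Node 7: index 1 -> 0 (moved)
Nodes that changed position: 1 7

Answer: 1 7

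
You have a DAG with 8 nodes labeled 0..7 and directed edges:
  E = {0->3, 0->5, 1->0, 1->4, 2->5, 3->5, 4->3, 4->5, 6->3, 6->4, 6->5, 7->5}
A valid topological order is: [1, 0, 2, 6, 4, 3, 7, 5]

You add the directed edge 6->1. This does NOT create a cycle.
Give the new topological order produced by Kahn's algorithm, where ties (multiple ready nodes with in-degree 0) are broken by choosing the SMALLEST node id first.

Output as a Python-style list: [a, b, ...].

Answer: [2, 6, 1, 0, 4, 3, 7, 5]

Derivation:
Old toposort: [1, 0, 2, 6, 4, 3, 7, 5]
Added edge: 6->1
Position of 6 (3) > position of 1 (0). Must reorder: 6 must now come before 1.
Run Kahn's algorithm (break ties by smallest node id):
  initial in-degrees: [1, 1, 0, 3, 2, 6, 0, 0]
  ready (indeg=0): [2, 6, 7]
  pop 2: indeg[5]->5 | ready=[6, 7] | order so far=[2]
  pop 6: indeg[1]->0; indeg[3]->2; indeg[4]->1; indeg[5]->4 | ready=[1, 7] | order so far=[2, 6]
  pop 1: indeg[0]->0; indeg[4]->0 | ready=[0, 4, 7] | order so far=[2, 6, 1]
  pop 0: indeg[3]->1; indeg[5]->3 | ready=[4, 7] | order so far=[2, 6, 1, 0]
  pop 4: indeg[3]->0; indeg[5]->2 | ready=[3, 7] | order so far=[2, 6, 1, 0, 4]
  pop 3: indeg[5]->1 | ready=[7] | order so far=[2, 6, 1, 0, 4, 3]
  pop 7: indeg[5]->0 | ready=[5] | order so far=[2, 6, 1, 0, 4, 3, 7]
  pop 5: no out-edges | ready=[] | order so far=[2, 6, 1, 0, 4, 3, 7, 5]
  Result: [2, 6, 1, 0, 4, 3, 7, 5]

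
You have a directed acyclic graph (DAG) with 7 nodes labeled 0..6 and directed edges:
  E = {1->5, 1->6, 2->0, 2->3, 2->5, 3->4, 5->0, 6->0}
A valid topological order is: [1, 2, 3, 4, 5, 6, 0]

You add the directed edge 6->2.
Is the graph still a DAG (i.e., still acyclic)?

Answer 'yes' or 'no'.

Answer: yes

Derivation:
Given toposort: [1, 2, 3, 4, 5, 6, 0]
Position of 6: index 5; position of 2: index 1
New edge 6->2: backward (u after v in old order)
Backward edge: old toposort is now invalid. Check if this creates a cycle.
Does 2 already reach 6? Reachable from 2: [0, 2, 3, 4, 5]. NO -> still a DAG (reorder needed).
Still a DAG? yes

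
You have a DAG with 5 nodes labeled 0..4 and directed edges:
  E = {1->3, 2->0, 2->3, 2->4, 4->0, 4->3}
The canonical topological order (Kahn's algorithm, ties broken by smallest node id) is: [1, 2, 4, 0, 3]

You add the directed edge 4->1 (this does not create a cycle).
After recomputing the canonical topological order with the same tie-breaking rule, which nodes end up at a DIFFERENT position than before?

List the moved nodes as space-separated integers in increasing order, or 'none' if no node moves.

Answer: 0 1 2 4

Derivation:
Old toposort: [1, 2, 4, 0, 3]
Added edge 4->1
Recompute Kahn (smallest-id tiebreak):
  initial in-degrees: [2, 1, 0, 3, 1]
  ready (indeg=0): [2]
  pop 2: indeg[0]->1; indeg[3]->2; indeg[4]->0 | ready=[4] | order so far=[2]
  pop 4: indeg[0]->0; indeg[1]->0; indeg[3]->1 | ready=[0, 1] | order so far=[2, 4]
  pop 0: no out-edges | ready=[1] | order so far=[2, 4, 0]
  pop 1: indeg[3]->0 | ready=[3] | order so far=[2, 4, 0, 1]
  pop 3: no out-edges | ready=[] | order so far=[2, 4, 0, 1, 3]
New canonical toposort: [2, 4, 0, 1, 3]
Compare positions:
  Node 0: index 3 -> 2 (moved)
  Node 1: index 0 -> 3 (moved)
  Node 2: index 1 -> 0 (moved)
  Node 3: index 4 -> 4 (same)
  Node 4: index 2 -> 1 (moved)
Nodes that changed position: 0 1 2 4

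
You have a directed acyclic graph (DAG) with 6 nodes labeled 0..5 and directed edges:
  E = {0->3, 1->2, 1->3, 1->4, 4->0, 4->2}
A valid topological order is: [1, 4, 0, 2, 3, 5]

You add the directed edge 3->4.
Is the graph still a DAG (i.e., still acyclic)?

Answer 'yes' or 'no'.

Answer: no

Derivation:
Given toposort: [1, 4, 0, 2, 3, 5]
Position of 3: index 4; position of 4: index 1
New edge 3->4: backward (u after v in old order)
Backward edge: old toposort is now invalid. Check if this creates a cycle.
Does 4 already reach 3? Reachable from 4: [0, 2, 3, 4]. YES -> cycle!
Still a DAG? no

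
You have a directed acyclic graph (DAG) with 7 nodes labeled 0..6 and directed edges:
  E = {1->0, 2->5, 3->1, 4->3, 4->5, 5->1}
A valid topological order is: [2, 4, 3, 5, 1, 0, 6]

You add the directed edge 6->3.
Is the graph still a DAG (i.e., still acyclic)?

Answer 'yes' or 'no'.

Answer: yes

Derivation:
Given toposort: [2, 4, 3, 5, 1, 0, 6]
Position of 6: index 6; position of 3: index 2
New edge 6->3: backward (u after v in old order)
Backward edge: old toposort is now invalid. Check if this creates a cycle.
Does 3 already reach 6? Reachable from 3: [0, 1, 3]. NO -> still a DAG (reorder needed).
Still a DAG? yes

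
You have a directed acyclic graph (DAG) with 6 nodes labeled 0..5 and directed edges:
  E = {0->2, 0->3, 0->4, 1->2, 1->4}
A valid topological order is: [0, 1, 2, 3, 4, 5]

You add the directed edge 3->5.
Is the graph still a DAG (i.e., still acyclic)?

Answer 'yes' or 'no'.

Answer: yes

Derivation:
Given toposort: [0, 1, 2, 3, 4, 5]
Position of 3: index 3; position of 5: index 5
New edge 3->5: forward
Forward edge: respects the existing order. Still a DAG, same toposort still valid.
Still a DAG? yes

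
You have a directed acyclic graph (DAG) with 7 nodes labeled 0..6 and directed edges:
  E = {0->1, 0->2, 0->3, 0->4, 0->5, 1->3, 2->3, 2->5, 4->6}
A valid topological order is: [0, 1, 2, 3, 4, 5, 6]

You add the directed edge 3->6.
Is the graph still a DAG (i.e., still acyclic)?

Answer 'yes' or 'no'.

Answer: yes

Derivation:
Given toposort: [0, 1, 2, 3, 4, 5, 6]
Position of 3: index 3; position of 6: index 6
New edge 3->6: forward
Forward edge: respects the existing order. Still a DAG, same toposort still valid.
Still a DAG? yes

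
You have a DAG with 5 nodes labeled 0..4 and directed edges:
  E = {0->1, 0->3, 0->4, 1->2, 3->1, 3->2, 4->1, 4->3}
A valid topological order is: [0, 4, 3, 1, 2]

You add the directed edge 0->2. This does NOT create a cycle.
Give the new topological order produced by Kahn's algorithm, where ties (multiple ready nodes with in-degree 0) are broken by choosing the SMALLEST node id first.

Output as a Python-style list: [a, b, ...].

Old toposort: [0, 4, 3, 1, 2]
Added edge: 0->2
Position of 0 (0) < position of 2 (4). Old order still valid.
Run Kahn's algorithm (break ties by smallest node id):
  initial in-degrees: [0, 3, 3, 2, 1]
  ready (indeg=0): [0]
  pop 0: indeg[1]->2; indeg[2]->2; indeg[3]->1; indeg[4]->0 | ready=[4] | order so far=[0]
  pop 4: indeg[1]->1; indeg[3]->0 | ready=[3] | order so far=[0, 4]
  pop 3: indeg[1]->0; indeg[2]->1 | ready=[1] | order so far=[0, 4, 3]
  pop 1: indeg[2]->0 | ready=[2] | order so far=[0, 4, 3, 1]
  pop 2: no out-edges | ready=[] | order so far=[0, 4, 3, 1, 2]
  Result: [0, 4, 3, 1, 2]

Answer: [0, 4, 3, 1, 2]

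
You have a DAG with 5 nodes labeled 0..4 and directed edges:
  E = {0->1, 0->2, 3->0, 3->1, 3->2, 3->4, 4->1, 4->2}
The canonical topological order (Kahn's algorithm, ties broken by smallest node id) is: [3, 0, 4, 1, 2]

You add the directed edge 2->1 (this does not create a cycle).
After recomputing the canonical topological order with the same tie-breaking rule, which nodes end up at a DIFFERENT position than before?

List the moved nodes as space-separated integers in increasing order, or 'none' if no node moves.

Old toposort: [3, 0, 4, 1, 2]
Added edge 2->1
Recompute Kahn (smallest-id tiebreak):
  initial in-degrees: [1, 4, 3, 0, 1]
  ready (indeg=0): [3]
  pop 3: indeg[0]->0; indeg[1]->3; indeg[2]->2; indeg[4]->0 | ready=[0, 4] | order so far=[3]
  pop 0: indeg[1]->2; indeg[2]->1 | ready=[4] | order so far=[3, 0]
  pop 4: indeg[1]->1; indeg[2]->0 | ready=[2] | order so far=[3, 0, 4]
  pop 2: indeg[1]->0 | ready=[1] | order so far=[3, 0, 4, 2]
  pop 1: no out-edges | ready=[] | order so far=[3, 0, 4, 2, 1]
New canonical toposort: [3, 0, 4, 2, 1]
Compare positions:
  Node 0: index 1 -> 1 (same)
  Node 1: index 3 -> 4 (moved)
  Node 2: index 4 -> 3 (moved)
  Node 3: index 0 -> 0 (same)
  Node 4: index 2 -> 2 (same)
Nodes that changed position: 1 2

Answer: 1 2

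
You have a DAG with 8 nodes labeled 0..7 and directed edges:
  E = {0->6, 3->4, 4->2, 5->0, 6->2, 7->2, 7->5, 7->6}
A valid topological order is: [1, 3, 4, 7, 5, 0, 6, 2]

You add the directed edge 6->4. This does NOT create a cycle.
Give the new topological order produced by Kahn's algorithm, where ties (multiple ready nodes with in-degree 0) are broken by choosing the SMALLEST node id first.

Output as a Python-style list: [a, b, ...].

Answer: [1, 3, 7, 5, 0, 6, 4, 2]

Derivation:
Old toposort: [1, 3, 4, 7, 5, 0, 6, 2]
Added edge: 6->4
Position of 6 (6) > position of 4 (2). Must reorder: 6 must now come before 4.
Run Kahn's algorithm (break ties by smallest node id):
  initial in-degrees: [1, 0, 3, 0, 2, 1, 2, 0]
  ready (indeg=0): [1, 3, 7]
  pop 1: no out-edges | ready=[3, 7] | order so far=[1]
  pop 3: indeg[4]->1 | ready=[7] | order so far=[1, 3]
  pop 7: indeg[2]->2; indeg[5]->0; indeg[6]->1 | ready=[5] | order so far=[1, 3, 7]
  pop 5: indeg[0]->0 | ready=[0] | order so far=[1, 3, 7, 5]
  pop 0: indeg[6]->0 | ready=[6] | order so far=[1, 3, 7, 5, 0]
  pop 6: indeg[2]->1; indeg[4]->0 | ready=[4] | order so far=[1, 3, 7, 5, 0, 6]
  pop 4: indeg[2]->0 | ready=[2] | order so far=[1, 3, 7, 5, 0, 6, 4]
  pop 2: no out-edges | ready=[] | order so far=[1, 3, 7, 5, 0, 6, 4, 2]
  Result: [1, 3, 7, 5, 0, 6, 4, 2]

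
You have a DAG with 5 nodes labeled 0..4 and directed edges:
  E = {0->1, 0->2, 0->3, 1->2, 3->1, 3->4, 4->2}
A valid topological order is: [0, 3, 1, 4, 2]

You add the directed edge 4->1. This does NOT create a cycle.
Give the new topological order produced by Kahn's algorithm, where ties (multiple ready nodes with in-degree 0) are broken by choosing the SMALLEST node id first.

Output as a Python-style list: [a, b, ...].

Old toposort: [0, 3, 1, 4, 2]
Added edge: 4->1
Position of 4 (3) > position of 1 (2). Must reorder: 4 must now come before 1.
Run Kahn's algorithm (break ties by smallest node id):
  initial in-degrees: [0, 3, 3, 1, 1]
  ready (indeg=0): [0]
  pop 0: indeg[1]->2; indeg[2]->2; indeg[3]->0 | ready=[3] | order so far=[0]
  pop 3: indeg[1]->1; indeg[4]->0 | ready=[4] | order so far=[0, 3]
  pop 4: indeg[1]->0; indeg[2]->1 | ready=[1] | order so far=[0, 3, 4]
  pop 1: indeg[2]->0 | ready=[2] | order so far=[0, 3, 4, 1]
  pop 2: no out-edges | ready=[] | order so far=[0, 3, 4, 1, 2]
  Result: [0, 3, 4, 1, 2]

Answer: [0, 3, 4, 1, 2]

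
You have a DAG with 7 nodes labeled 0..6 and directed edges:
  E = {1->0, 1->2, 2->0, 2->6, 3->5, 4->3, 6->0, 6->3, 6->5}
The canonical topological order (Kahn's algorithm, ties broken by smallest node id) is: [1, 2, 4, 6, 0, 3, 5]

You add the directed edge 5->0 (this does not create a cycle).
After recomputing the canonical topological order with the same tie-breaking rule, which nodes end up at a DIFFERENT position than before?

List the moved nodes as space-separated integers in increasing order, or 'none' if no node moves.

Old toposort: [1, 2, 4, 6, 0, 3, 5]
Added edge 5->0
Recompute Kahn (smallest-id tiebreak):
  initial in-degrees: [4, 0, 1, 2, 0, 2, 1]
  ready (indeg=0): [1, 4]
  pop 1: indeg[0]->3; indeg[2]->0 | ready=[2, 4] | order so far=[1]
  pop 2: indeg[0]->2; indeg[6]->0 | ready=[4, 6] | order so far=[1, 2]
  pop 4: indeg[3]->1 | ready=[6] | order so far=[1, 2, 4]
  pop 6: indeg[0]->1; indeg[3]->0; indeg[5]->1 | ready=[3] | order so far=[1, 2, 4, 6]
  pop 3: indeg[5]->0 | ready=[5] | order so far=[1, 2, 4, 6, 3]
  pop 5: indeg[0]->0 | ready=[0] | order so far=[1, 2, 4, 6, 3, 5]
  pop 0: no out-edges | ready=[] | order so far=[1, 2, 4, 6, 3, 5, 0]
New canonical toposort: [1, 2, 4, 6, 3, 5, 0]
Compare positions:
  Node 0: index 4 -> 6 (moved)
  Node 1: index 0 -> 0 (same)
  Node 2: index 1 -> 1 (same)
  Node 3: index 5 -> 4 (moved)
  Node 4: index 2 -> 2 (same)
  Node 5: index 6 -> 5 (moved)
  Node 6: index 3 -> 3 (same)
Nodes that changed position: 0 3 5

Answer: 0 3 5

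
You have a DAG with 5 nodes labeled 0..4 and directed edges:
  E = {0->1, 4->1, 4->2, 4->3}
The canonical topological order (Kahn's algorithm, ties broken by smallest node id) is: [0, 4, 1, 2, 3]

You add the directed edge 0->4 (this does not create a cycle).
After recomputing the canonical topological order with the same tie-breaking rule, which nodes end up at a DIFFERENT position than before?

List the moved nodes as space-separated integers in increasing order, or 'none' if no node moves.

Answer: none

Derivation:
Old toposort: [0, 4, 1, 2, 3]
Added edge 0->4
Recompute Kahn (smallest-id tiebreak):
  initial in-degrees: [0, 2, 1, 1, 1]
  ready (indeg=0): [0]
  pop 0: indeg[1]->1; indeg[4]->0 | ready=[4] | order so far=[0]
  pop 4: indeg[1]->0; indeg[2]->0; indeg[3]->0 | ready=[1, 2, 3] | order so far=[0, 4]
  pop 1: no out-edges | ready=[2, 3] | order so far=[0, 4, 1]
  pop 2: no out-edges | ready=[3] | order so far=[0, 4, 1, 2]
  pop 3: no out-edges | ready=[] | order so far=[0, 4, 1, 2, 3]
New canonical toposort: [0, 4, 1, 2, 3]
Compare positions:
  Node 0: index 0 -> 0 (same)
  Node 1: index 2 -> 2 (same)
  Node 2: index 3 -> 3 (same)
  Node 3: index 4 -> 4 (same)
  Node 4: index 1 -> 1 (same)
Nodes that changed position: none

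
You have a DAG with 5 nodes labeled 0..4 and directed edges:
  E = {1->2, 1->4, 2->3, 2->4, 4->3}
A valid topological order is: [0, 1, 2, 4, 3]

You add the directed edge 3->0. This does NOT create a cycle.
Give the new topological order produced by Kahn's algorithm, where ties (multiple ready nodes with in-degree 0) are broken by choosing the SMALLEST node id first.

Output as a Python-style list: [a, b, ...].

Old toposort: [0, 1, 2, 4, 3]
Added edge: 3->0
Position of 3 (4) > position of 0 (0). Must reorder: 3 must now come before 0.
Run Kahn's algorithm (break ties by smallest node id):
  initial in-degrees: [1, 0, 1, 2, 2]
  ready (indeg=0): [1]
  pop 1: indeg[2]->0; indeg[4]->1 | ready=[2] | order so far=[1]
  pop 2: indeg[3]->1; indeg[4]->0 | ready=[4] | order so far=[1, 2]
  pop 4: indeg[3]->0 | ready=[3] | order so far=[1, 2, 4]
  pop 3: indeg[0]->0 | ready=[0] | order so far=[1, 2, 4, 3]
  pop 0: no out-edges | ready=[] | order so far=[1, 2, 4, 3, 0]
  Result: [1, 2, 4, 3, 0]

Answer: [1, 2, 4, 3, 0]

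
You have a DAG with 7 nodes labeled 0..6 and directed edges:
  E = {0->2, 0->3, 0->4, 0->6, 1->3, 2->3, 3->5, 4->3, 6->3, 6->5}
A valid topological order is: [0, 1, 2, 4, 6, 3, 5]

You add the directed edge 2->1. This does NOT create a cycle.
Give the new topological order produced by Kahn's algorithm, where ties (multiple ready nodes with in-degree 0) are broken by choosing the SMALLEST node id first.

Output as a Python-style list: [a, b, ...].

Answer: [0, 2, 1, 4, 6, 3, 5]

Derivation:
Old toposort: [0, 1, 2, 4, 6, 3, 5]
Added edge: 2->1
Position of 2 (2) > position of 1 (1). Must reorder: 2 must now come before 1.
Run Kahn's algorithm (break ties by smallest node id):
  initial in-degrees: [0, 1, 1, 5, 1, 2, 1]
  ready (indeg=0): [0]
  pop 0: indeg[2]->0; indeg[3]->4; indeg[4]->0; indeg[6]->0 | ready=[2, 4, 6] | order so far=[0]
  pop 2: indeg[1]->0; indeg[3]->3 | ready=[1, 4, 6] | order so far=[0, 2]
  pop 1: indeg[3]->2 | ready=[4, 6] | order so far=[0, 2, 1]
  pop 4: indeg[3]->1 | ready=[6] | order so far=[0, 2, 1, 4]
  pop 6: indeg[3]->0; indeg[5]->1 | ready=[3] | order so far=[0, 2, 1, 4, 6]
  pop 3: indeg[5]->0 | ready=[5] | order so far=[0, 2, 1, 4, 6, 3]
  pop 5: no out-edges | ready=[] | order so far=[0, 2, 1, 4, 6, 3, 5]
  Result: [0, 2, 1, 4, 6, 3, 5]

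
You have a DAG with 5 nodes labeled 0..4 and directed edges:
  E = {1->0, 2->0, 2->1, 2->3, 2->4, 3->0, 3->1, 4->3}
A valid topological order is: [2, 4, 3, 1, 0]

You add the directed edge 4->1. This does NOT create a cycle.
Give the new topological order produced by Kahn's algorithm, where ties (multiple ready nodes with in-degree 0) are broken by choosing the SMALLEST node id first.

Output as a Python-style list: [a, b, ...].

Old toposort: [2, 4, 3, 1, 0]
Added edge: 4->1
Position of 4 (1) < position of 1 (3). Old order still valid.
Run Kahn's algorithm (break ties by smallest node id):
  initial in-degrees: [3, 3, 0, 2, 1]
  ready (indeg=0): [2]
  pop 2: indeg[0]->2; indeg[1]->2; indeg[3]->1; indeg[4]->0 | ready=[4] | order so far=[2]
  pop 4: indeg[1]->1; indeg[3]->0 | ready=[3] | order so far=[2, 4]
  pop 3: indeg[0]->1; indeg[1]->0 | ready=[1] | order so far=[2, 4, 3]
  pop 1: indeg[0]->0 | ready=[0] | order so far=[2, 4, 3, 1]
  pop 0: no out-edges | ready=[] | order so far=[2, 4, 3, 1, 0]
  Result: [2, 4, 3, 1, 0]

Answer: [2, 4, 3, 1, 0]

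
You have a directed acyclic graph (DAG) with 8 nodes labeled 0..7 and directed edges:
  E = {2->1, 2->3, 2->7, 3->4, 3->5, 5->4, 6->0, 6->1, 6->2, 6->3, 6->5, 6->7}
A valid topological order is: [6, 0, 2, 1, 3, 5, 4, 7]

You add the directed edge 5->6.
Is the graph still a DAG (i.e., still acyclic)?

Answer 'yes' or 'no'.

Answer: no

Derivation:
Given toposort: [6, 0, 2, 1, 3, 5, 4, 7]
Position of 5: index 5; position of 6: index 0
New edge 5->6: backward (u after v in old order)
Backward edge: old toposort is now invalid. Check if this creates a cycle.
Does 6 already reach 5? Reachable from 6: [0, 1, 2, 3, 4, 5, 6, 7]. YES -> cycle!
Still a DAG? no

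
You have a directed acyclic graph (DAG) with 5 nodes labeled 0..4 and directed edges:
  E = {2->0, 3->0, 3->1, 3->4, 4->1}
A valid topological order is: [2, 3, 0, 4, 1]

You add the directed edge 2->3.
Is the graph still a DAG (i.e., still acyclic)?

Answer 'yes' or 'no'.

Answer: yes

Derivation:
Given toposort: [2, 3, 0, 4, 1]
Position of 2: index 0; position of 3: index 1
New edge 2->3: forward
Forward edge: respects the existing order. Still a DAG, same toposort still valid.
Still a DAG? yes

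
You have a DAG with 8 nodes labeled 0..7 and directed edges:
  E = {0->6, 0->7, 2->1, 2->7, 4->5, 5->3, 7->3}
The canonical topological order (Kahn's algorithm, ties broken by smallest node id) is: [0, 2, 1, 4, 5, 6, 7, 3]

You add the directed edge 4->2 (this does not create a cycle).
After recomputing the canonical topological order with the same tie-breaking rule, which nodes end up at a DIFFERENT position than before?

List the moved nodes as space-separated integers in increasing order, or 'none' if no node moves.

Answer: 1 2 4

Derivation:
Old toposort: [0, 2, 1, 4, 5, 6, 7, 3]
Added edge 4->2
Recompute Kahn (smallest-id tiebreak):
  initial in-degrees: [0, 1, 1, 2, 0, 1, 1, 2]
  ready (indeg=0): [0, 4]
  pop 0: indeg[6]->0; indeg[7]->1 | ready=[4, 6] | order so far=[0]
  pop 4: indeg[2]->0; indeg[5]->0 | ready=[2, 5, 6] | order so far=[0, 4]
  pop 2: indeg[1]->0; indeg[7]->0 | ready=[1, 5, 6, 7] | order so far=[0, 4, 2]
  pop 1: no out-edges | ready=[5, 6, 7] | order so far=[0, 4, 2, 1]
  pop 5: indeg[3]->1 | ready=[6, 7] | order so far=[0, 4, 2, 1, 5]
  pop 6: no out-edges | ready=[7] | order so far=[0, 4, 2, 1, 5, 6]
  pop 7: indeg[3]->0 | ready=[3] | order so far=[0, 4, 2, 1, 5, 6, 7]
  pop 3: no out-edges | ready=[] | order so far=[0, 4, 2, 1, 5, 6, 7, 3]
New canonical toposort: [0, 4, 2, 1, 5, 6, 7, 3]
Compare positions:
  Node 0: index 0 -> 0 (same)
  Node 1: index 2 -> 3 (moved)
  Node 2: index 1 -> 2 (moved)
  Node 3: index 7 -> 7 (same)
  Node 4: index 3 -> 1 (moved)
  Node 5: index 4 -> 4 (same)
  Node 6: index 5 -> 5 (same)
  Node 7: index 6 -> 6 (same)
Nodes that changed position: 1 2 4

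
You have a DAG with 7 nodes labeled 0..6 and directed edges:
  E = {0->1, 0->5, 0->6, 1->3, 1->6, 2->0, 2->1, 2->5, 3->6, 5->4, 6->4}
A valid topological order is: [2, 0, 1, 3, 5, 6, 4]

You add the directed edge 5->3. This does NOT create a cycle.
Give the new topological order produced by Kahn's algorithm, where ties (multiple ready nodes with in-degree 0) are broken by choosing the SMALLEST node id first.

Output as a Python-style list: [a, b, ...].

Answer: [2, 0, 1, 5, 3, 6, 4]

Derivation:
Old toposort: [2, 0, 1, 3, 5, 6, 4]
Added edge: 5->3
Position of 5 (4) > position of 3 (3). Must reorder: 5 must now come before 3.
Run Kahn's algorithm (break ties by smallest node id):
  initial in-degrees: [1, 2, 0, 2, 2, 2, 3]
  ready (indeg=0): [2]
  pop 2: indeg[0]->0; indeg[1]->1; indeg[5]->1 | ready=[0] | order so far=[2]
  pop 0: indeg[1]->0; indeg[5]->0; indeg[6]->2 | ready=[1, 5] | order so far=[2, 0]
  pop 1: indeg[3]->1; indeg[6]->1 | ready=[5] | order so far=[2, 0, 1]
  pop 5: indeg[3]->0; indeg[4]->1 | ready=[3] | order so far=[2, 0, 1, 5]
  pop 3: indeg[6]->0 | ready=[6] | order so far=[2, 0, 1, 5, 3]
  pop 6: indeg[4]->0 | ready=[4] | order so far=[2, 0, 1, 5, 3, 6]
  pop 4: no out-edges | ready=[] | order so far=[2, 0, 1, 5, 3, 6, 4]
  Result: [2, 0, 1, 5, 3, 6, 4]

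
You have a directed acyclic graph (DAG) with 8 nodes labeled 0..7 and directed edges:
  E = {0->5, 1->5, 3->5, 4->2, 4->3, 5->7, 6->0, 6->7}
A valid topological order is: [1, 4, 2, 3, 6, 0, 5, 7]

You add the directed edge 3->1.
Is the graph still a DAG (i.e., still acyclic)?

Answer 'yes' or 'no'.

Given toposort: [1, 4, 2, 3, 6, 0, 5, 7]
Position of 3: index 3; position of 1: index 0
New edge 3->1: backward (u after v in old order)
Backward edge: old toposort is now invalid. Check if this creates a cycle.
Does 1 already reach 3? Reachable from 1: [1, 5, 7]. NO -> still a DAG (reorder needed).
Still a DAG? yes

Answer: yes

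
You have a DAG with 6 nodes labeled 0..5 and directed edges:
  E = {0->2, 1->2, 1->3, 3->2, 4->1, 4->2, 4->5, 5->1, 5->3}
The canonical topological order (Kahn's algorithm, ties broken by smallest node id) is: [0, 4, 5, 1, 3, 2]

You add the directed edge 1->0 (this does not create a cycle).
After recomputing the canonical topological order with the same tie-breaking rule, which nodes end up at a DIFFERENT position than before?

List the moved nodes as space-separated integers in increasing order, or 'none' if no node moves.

Answer: 0 1 4 5

Derivation:
Old toposort: [0, 4, 5, 1, 3, 2]
Added edge 1->0
Recompute Kahn (smallest-id tiebreak):
  initial in-degrees: [1, 2, 4, 2, 0, 1]
  ready (indeg=0): [4]
  pop 4: indeg[1]->1; indeg[2]->3; indeg[5]->0 | ready=[5] | order so far=[4]
  pop 5: indeg[1]->0; indeg[3]->1 | ready=[1] | order so far=[4, 5]
  pop 1: indeg[0]->0; indeg[2]->2; indeg[3]->0 | ready=[0, 3] | order so far=[4, 5, 1]
  pop 0: indeg[2]->1 | ready=[3] | order so far=[4, 5, 1, 0]
  pop 3: indeg[2]->0 | ready=[2] | order so far=[4, 5, 1, 0, 3]
  pop 2: no out-edges | ready=[] | order so far=[4, 5, 1, 0, 3, 2]
New canonical toposort: [4, 5, 1, 0, 3, 2]
Compare positions:
  Node 0: index 0 -> 3 (moved)
  Node 1: index 3 -> 2 (moved)
  Node 2: index 5 -> 5 (same)
  Node 3: index 4 -> 4 (same)
  Node 4: index 1 -> 0 (moved)
  Node 5: index 2 -> 1 (moved)
Nodes that changed position: 0 1 4 5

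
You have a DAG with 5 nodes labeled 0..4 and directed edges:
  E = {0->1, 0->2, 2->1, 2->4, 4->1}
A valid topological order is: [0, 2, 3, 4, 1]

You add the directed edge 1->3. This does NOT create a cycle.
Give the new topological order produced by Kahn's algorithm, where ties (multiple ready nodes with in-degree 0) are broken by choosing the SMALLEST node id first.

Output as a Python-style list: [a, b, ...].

Old toposort: [0, 2, 3, 4, 1]
Added edge: 1->3
Position of 1 (4) > position of 3 (2). Must reorder: 1 must now come before 3.
Run Kahn's algorithm (break ties by smallest node id):
  initial in-degrees: [0, 3, 1, 1, 1]
  ready (indeg=0): [0]
  pop 0: indeg[1]->2; indeg[2]->0 | ready=[2] | order so far=[0]
  pop 2: indeg[1]->1; indeg[4]->0 | ready=[4] | order so far=[0, 2]
  pop 4: indeg[1]->0 | ready=[1] | order so far=[0, 2, 4]
  pop 1: indeg[3]->0 | ready=[3] | order so far=[0, 2, 4, 1]
  pop 3: no out-edges | ready=[] | order so far=[0, 2, 4, 1, 3]
  Result: [0, 2, 4, 1, 3]

Answer: [0, 2, 4, 1, 3]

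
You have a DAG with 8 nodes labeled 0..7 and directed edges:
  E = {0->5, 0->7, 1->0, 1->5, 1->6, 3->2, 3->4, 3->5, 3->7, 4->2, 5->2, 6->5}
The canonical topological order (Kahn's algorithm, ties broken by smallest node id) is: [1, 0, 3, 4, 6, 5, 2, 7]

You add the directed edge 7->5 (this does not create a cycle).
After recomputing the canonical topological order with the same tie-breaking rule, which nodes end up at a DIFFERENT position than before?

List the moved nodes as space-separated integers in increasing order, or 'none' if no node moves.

Old toposort: [1, 0, 3, 4, 6, 5, 2, 7]
Added edge 7->5
Recompute Kahn (smallest-id tiebreak):
  initial in-degrees: [1, 0, 3, 0, 1, 5, 1, 2]
  ready (indeg=0): [1, 3]
  pop 1: indeg[0]->0; indeg[5]->4; indeg[6]->0 | ready=[0, 3, 6] | order so far=[1]
  pop 0: indeg[5]->3; indeg[7]->1 | ready=[3, 6] | order so far=[1, 0]
  pop 3: indeg[2]->2; indeg[4]->0; indeg[5]->2; indeg[7]->0 | ready=[4, 6, 7] | order so far=[1, 0, 3]
  pop 4: indeg[2]->1 | ready=[6, 7] | order so far=[1, 0, 3, 4]
  pop 6: indeg[5]->1 | ready=[7] | order so far=[1, 0, 3, 4, 6]
  pop 7: indeg[5]->0 | ready=[5] | order so far=[1, 0, 3, 4, 6, 7]
  pop 5: indeg[2]->0 | ready=[2] | order so far=[1, 0, 3, 4, 6, 7, 5]
  pop 2: no out-edges | ready=[] | order so far=[1, 0, 3, 4, 6, 7, 5, 2]
New canonical toposort: [1, 0, 3, 4, 6, 7, 5, 2]
Compare positions:
  Node 0: index 1 -> 1 (same)
  Node 1: index 0 -> 0 (same)
  Node 2: index 6 -> 7 (moved)
  Node 3: index 2 -> 2 (same)
  Node 4: index 3 -> 3 (same)
  Node 5: index 5 -> 6 (moved)
  Node 6: index 4 -> 4 (same)
  Node 7: index 7 -> 5 (moved)
Nodes that changed position: 2 5 7

Answer: 2 5 7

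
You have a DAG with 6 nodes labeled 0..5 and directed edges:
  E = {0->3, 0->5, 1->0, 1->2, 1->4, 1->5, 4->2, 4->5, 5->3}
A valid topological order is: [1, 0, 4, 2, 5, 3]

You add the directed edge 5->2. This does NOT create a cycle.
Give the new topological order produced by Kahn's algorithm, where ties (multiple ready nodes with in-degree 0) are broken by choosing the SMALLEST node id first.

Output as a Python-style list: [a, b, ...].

Old toposort: [1, 0, 4, 2, 5, 3]
Added edge: 5->2
Position of 5 (4) > position of 2 (3). Must reorder: 5 must now come before 2.
Run Kahn's algorithm (break ties by smallest node id):
  initial in-degrees: [1, 0, 3, 2, 1, 3]
  ready (indeg=0): [1]
  pop 1: indeg[0]->0; indeg[2]->2; indeg[4]->0; indeg[5]->2 | ready=[0, 4] | order so far=[1]
  pop 0: indeg[3]->1; indeg[5]->1 | ready=[4] | order so far=[1, 0]
  pop 4: indeg[2]->1; indeg[5]->0 | ready=[5] | order so far=[1, 0, 4]
  pop 5: indeg[2]->0; indeg[3]->0 | ready=[2, 3] | order so far=[1, 0, 4, 5]
  pop 2: no out-edges | ready=[3] | order so far=[1, 0, 4, 5, 2]
  pop 3: no out-edges | ready=[] | order so far=[1, 0, 4, 5, 2, 3]
  Result: [1, 0, 4, 5, 2, 3]

Answer: [1, 0, 4, 5, 2, 3]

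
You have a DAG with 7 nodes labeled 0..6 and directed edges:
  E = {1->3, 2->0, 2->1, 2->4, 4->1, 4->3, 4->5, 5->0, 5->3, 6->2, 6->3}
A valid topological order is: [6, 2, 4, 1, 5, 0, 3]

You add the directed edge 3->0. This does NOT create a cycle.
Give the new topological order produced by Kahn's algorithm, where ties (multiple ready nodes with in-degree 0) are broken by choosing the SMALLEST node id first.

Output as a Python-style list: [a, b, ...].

Old toposort: [6, 2, 4, 1, 5, 0, 3]
Added edge: 3->0
Position of 3 (6) > position of 0 (5). Must reorder: 3 must now come before 0.
Run Kahn's algorithm (break ties by smallest node id):
  initial in-degrees: [3, 2, 1, 4, 1, 1, 0]
  ready (indeg=0): [6]
  pop 6: indeg[2]->0; indeg[3]->3 | ready=[2] | order so far=[6]
  pop 2: indeg[0]->2; indeg[1]->1; indeg[4]->0 | ready=[4] | order so far=[6, 2]
  pop 4: indeg[1]->0; indeg[3]->2; indeg[5]->0 | ready=[1, 5] | order so far=[6, 2, 4]
  pop 1: indeg[3]->1 | ready=[5] | order so far=[6, 2, 4, 1]
  pop 5: indeg[0]->1; indeg[3]->0 | ready=[3] | order so far=[6, 2, 4, 1, 5]
  pop 3: indeg[0]->0 | ready=[0] | order so far=[6, 2, 4, 1, 5, 3]
  pop 0: no out-edges | ready=[] | order so far=[6, 2, 4, 1, 5, 3, 0]
  Result: [6, 2, 4, 1, 5, 3, 0]

Answer: [6, 2, 4, 1, 5, 3, 0]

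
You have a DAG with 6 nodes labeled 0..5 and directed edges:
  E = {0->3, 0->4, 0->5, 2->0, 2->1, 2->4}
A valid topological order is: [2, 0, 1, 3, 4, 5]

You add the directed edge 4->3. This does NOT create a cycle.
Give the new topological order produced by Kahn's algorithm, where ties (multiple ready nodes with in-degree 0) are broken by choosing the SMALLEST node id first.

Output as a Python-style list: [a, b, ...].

Answer: [2, 0, 1, 4, 3, 5]

Derivation:
Old toposort: [2, 0, 1, 3, 4, 5]
Added edge: 4->3
Position of 4 (4) > position of 3 (3). Must reorder: 4 must now come before 3.
Run Kahn's algorithm (break ties by smallest node id):
  initial in-degrees: [1, 1, 0, 2, 2, 1]
  ready (indeg=0): [2]
  pop 2: indeg[0]->0; indeg[1]->0; indeg[4]->1 | ready=[0, 1] | order so far=[2]
  pop 0: indeg[3]->1; indeg[4]->0; indeg[5]->0 | ready=[1, 4, 5] | order so far=[2, 0]
  pop 1: no out-edges | ready=[4, 5] | order so far=[2, 0, 1]
  pop 4: indeg[3]->0 | ready=[3, 5] | order so far=[2, 0, 1, 4]
  pop 3: no out-edges | ready=[5] | order so far=[2, 0, 1, 4, 3]
  pop 5: no out-edges | ready=[] | order so far=[2, 0, 1, 4, 3, 5]
  Result: [2, 0, 1, 4, 3, 5]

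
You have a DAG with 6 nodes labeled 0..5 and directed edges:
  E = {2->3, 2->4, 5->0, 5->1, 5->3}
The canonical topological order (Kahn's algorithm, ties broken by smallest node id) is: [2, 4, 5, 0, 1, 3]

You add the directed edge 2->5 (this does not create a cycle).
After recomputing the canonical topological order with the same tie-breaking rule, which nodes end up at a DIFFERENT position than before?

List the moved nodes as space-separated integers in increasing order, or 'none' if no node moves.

Answer: none

Derivation:
Old toposort: [2, 4, 5, 0, 1, 3]
Added edge 2->5
Recompute Kahn (smallest-id tiebreak):
  initial in-degrees: [1, 1, 0, 2, 1, 1]
  ready (indeg=0): [2]
  pop 2: indeg[3]->1; indeg[4]->0; indeg[5]->0 | ready=[4, 5] | order so far=[2]
  pop 4: no out-edges | ready=[5] | order so far=[2, 4]
  pop 5: indeg[0]->0; indeg[1]->0; indeg[3]->0 | ready=[0, 1, 3] | order so far=[2, 4, 5]
  pop 0: no out-edges | ready=[1, 3] | order so far=[2, 4, 5, 0]
  pop 1: no out-edges | ready=[3] | order so far=[2, 4, 5, 0, 1]
  pop 3: no out-edges | ready=[] | order so far=[2, 4, 5, 0, 1, 3]
New canonical toposort: [2, 4, 5, 0, 1, 3]
Compare positions:
  Node 0: index 3 -> 3 (same)
  Node 1: index 4 -> 4 (same)
  Node 2: index 0 -> 0 (same)
  Node 3: index 5 -> 5 (same)
  Node 4: index 1 -> 1 (same)
  Node 5: index 2 -> 2 (same)
Nodes that changed position: none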